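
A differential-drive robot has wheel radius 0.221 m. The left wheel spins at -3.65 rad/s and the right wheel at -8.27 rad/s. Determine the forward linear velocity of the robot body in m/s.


v = r*(wR + wL)/2 = 0.221*(-8.27 + -3.65)/2 = -1.3172

-1.3172 m/s


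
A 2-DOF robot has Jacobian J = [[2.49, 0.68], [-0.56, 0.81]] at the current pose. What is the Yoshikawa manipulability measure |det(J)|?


det(J) = 2.49*0.81 - (0.68)*(-0.56) = 2.3977
|det(J)| = 2.3977

2.3977


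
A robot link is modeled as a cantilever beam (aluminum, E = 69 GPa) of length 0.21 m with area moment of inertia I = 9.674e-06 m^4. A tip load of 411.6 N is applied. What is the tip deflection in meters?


delta = F*L^3/(3*E*I) = 411.6*0.21^3/(3*6.900e+10*9.674e-06)
      = 3.8118276/2002518 = 1.9035e-06

1.9035e-06 m


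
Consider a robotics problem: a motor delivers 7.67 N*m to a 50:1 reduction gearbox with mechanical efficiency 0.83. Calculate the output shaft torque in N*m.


tau_out = tau_in * N * eta = 7.67 * 50 * 0.83 = 318.3050

318.3050 N*m


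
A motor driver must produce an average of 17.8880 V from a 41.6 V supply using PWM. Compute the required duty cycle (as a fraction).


D = V_avg/V_supply = 17.8880/41.6 = 0.4300

0.4300


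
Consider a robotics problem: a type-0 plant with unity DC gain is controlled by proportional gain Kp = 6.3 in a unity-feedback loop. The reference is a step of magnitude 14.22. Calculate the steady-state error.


e_ss = R/(1 + Kp) = 14.22/(1 + 6.3) = 14.22/7.3000 = 1.9479

1.9479


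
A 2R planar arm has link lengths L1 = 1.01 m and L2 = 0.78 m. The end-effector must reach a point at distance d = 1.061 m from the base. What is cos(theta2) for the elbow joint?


cos(th2) = (d^2 - L1^2 - L2^2)/(2*L1*L2) = (1.061^2 - 1.01^2 - 0.78^2)/(2*1.01*0.78) = -0.3191

-0.3191


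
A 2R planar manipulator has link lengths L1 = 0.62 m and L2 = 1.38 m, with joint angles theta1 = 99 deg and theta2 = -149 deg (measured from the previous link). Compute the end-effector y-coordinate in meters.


y = L1*sin(th1) + L2*sin(th1+th2) = 0.62*sin(99 deg) + 1.38*sin(-50 deg) = -0.4448

-0.4448 m


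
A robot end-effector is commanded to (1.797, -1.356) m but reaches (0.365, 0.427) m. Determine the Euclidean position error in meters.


dx = 0.365 - (1.797) = -1.4320, dy = 0.427 - (-1.356) = 1.7830
err = sqrt(2.050624 + 3.179089) = 2.2869

2.2869 m


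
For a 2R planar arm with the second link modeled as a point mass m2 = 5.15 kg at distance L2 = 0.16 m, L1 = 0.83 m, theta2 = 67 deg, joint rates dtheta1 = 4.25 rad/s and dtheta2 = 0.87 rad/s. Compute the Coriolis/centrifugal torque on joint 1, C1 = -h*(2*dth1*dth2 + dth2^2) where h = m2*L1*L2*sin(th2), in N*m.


h = m2*L1*L2*sin(th2) = 5.15*0.83*0.16*sin(67 deg) = 0.629552
C1 = -h*(2*4.25*0.87 + 0.87^2) = -0.629552*8.1519 = -5.1320

-5.1320 N*m


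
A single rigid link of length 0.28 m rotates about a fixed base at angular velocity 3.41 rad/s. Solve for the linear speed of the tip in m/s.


v = L*omega = 0.28 * 3.41 = 0.9548

0.9548 m/s


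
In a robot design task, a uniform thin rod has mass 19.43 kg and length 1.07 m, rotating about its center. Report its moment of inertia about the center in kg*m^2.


I = (1/12)*m*L^2 = (1/12)*19.43*1.07^2 = 1.8538

1.8538 kg*m^2


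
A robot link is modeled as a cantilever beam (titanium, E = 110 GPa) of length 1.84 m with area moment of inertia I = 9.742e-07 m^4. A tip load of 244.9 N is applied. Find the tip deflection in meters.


delta = F*L^3/(3*E*I) = 244.9*1.84^3/(3*1.100e+11*9.742e-07)
      = 1525.6055296/321486 = 0.0047

0.0047 m


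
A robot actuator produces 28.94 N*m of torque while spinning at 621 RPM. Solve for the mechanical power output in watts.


omega = 621 * 2*pi/60 = 65.030968 rad/s
P = tau * omega = 28.94 * 65.030968 = 1881.9962

1881.9962 W


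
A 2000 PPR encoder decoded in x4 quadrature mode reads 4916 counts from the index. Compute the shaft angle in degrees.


angle = counts * 360 / (PPR*4) = 4916 * 360 / 8000 = 221.2200

221.2200 degrees


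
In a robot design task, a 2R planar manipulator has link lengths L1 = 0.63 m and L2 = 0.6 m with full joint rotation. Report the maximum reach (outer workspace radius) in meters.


r_max = L1 + L2 = 0.63 + 0.6 = 1.2300

1.2300 m


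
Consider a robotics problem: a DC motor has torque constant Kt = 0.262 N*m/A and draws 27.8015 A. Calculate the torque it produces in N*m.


tau = Kt * I = 0.262*27.8015 = 7.2840

7.2840 N*m


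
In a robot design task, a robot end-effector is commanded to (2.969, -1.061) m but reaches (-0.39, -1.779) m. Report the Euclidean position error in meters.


dx = -0.39 - (2.969) = -3.3590, dy = -1.779 - (-1.061) = -0.7180
err = sqrt(11.282881 + 0.515524) = 3.4349

3.4349 m


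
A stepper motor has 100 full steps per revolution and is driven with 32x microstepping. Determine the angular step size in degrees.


step = 360/(100*32) = 360/3200 = 0.1125

0.1125 degrees


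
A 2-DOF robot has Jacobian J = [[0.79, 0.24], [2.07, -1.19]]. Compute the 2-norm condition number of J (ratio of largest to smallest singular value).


JJ^T eigenvalues: trace(JJ^T) = 6.3827, det(JJ^T) = det(J)^2 = 2.06468161
s_max^2 = (6.3827 + sqrt(32.48013285))/2 = 6.04091720
s_min^2 = (6.3827 - sqrt(32.48013285))/2 = 0.34178280
kappa = s_max/s_min = sqrt(6.04091720/0.34178280) = 4.2041

4.2041


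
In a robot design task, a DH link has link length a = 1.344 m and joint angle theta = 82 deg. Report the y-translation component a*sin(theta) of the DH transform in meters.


a*sin(theta) = 1.344*sin(82 deg) = 1.3309

1.3309 m


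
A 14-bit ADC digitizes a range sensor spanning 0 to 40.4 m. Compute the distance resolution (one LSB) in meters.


res = range / 2^n = 40.4/2^14 = 40.4/16384 = 0.0025

0.0025 m


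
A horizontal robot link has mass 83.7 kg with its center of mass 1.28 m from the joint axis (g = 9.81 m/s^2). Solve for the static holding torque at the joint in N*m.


tau = m*g*L = 83.7 * 9.81 * 1.28 = 1051.0042

1051.0042 N*m


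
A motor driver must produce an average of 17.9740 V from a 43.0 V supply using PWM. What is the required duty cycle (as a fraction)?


D = V_avg/V_supply = 17.9740/43.0 = 0.4180

0.4180


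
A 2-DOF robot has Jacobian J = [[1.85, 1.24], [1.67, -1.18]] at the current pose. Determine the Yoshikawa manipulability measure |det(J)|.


det(J) = 1.85*-1.18 - (1.24)*(1.67) = -4.2538
|det(J)| = 4.2538

4.2538


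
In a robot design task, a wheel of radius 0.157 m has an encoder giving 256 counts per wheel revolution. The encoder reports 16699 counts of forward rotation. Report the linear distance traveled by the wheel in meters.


revs = 16699/256 = 65.230469
d = revs * 2*pi*r = 65.230469 * 2*pi*0.157 = 64.3473

64.3473 m


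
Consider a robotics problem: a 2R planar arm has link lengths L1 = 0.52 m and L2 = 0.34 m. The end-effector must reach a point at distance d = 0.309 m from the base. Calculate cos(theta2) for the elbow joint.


cos(th2) = (d^2 - L1^2 - L2^2)/(2*L1*L2) = (0.309^2 - 0.52^2 - 0.34^2)/(2*0.52*0.34) = -0.8216

-0.8216


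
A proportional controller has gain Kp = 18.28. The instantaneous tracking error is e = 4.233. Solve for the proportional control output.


u_P = Kp * e = 18.28 * 4.233 = 77.3792

77.3792


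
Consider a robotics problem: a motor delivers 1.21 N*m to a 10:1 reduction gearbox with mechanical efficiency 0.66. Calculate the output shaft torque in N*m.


tau_out = tau_in * N * eta = 1.21 * 10 * 0.66 = 7.9860

7.9860 N*m


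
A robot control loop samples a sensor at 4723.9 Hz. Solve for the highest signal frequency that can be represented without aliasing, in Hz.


f_max = f_s/2 = 4723.9/2 = 2361.9500

2361.9500 Hz


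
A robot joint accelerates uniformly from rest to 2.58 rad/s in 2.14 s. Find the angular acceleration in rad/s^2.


alpha = delta_omega / t = 2.58 / 2.14 = 1.2056

1.2056 rad/s^2


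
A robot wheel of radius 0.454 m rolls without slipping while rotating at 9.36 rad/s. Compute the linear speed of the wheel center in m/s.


v = omega * r = 9.36 * 0.454 = 4.2494

4.2494 m/s


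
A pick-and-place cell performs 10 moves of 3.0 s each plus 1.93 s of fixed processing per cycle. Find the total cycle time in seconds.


T = 10*3.0 + 1.93 = 31.9300

31.9300 s


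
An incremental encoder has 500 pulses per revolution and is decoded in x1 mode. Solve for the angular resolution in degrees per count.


resolution = 360 / (PPR * 1) = 360 / 500 = 0.7200

0.7200 degrees


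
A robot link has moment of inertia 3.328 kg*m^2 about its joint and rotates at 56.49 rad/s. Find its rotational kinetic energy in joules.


KE = (1/2)*I*omega^2 = 0.5*3.328*56.49^2 = 5310.0238

5310.0238 J


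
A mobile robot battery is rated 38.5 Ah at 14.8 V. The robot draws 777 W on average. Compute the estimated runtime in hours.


E = 38.5*14.8 = 569.8000 Wh
t = E/P = 569.8000/777 = 0.7333

0.7333 hours


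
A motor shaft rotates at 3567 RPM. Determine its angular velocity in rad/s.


omega = 3567 * 2*pi/60 = 373.5354

373.5354 rad/s


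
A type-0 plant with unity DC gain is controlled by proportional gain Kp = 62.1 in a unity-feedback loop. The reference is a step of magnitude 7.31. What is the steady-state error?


e_ss = R/(1 + Kp) = 7.31/(1 + 62.1) = 7.31/63.1000 = 0.1158

0.1158


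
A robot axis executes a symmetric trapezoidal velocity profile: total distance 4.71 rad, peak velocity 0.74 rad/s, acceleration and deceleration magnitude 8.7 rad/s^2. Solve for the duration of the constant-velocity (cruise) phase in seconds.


t_acc = v/a = 0.085057 s, d_acc = v^2/(2a) = 0.031471 rad each
d_cruise = 4.71 - 2*0.031471 = 4.647058 rad
t_cruise = d_cruise/v = 4.647058/0.74 = 6.2798

6.2798 s


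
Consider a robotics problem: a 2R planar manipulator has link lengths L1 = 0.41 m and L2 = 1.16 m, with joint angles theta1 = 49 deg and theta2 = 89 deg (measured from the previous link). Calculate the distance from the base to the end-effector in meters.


x = L1*cos(th1) + L2*cos(th1+th2) = -0.593064
y = L1*sin(th1) + L2*sin(th1+th2) = 1.085622
d = sqrt(x^2 + y^2) = sqrt(0.351725 + 1.178575) = 1.2371

1.2371 m


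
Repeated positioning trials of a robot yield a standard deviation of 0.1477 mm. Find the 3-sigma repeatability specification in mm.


repeatability = 3*sigma = 3*0.1477 = 0.4431

0.4431 mm


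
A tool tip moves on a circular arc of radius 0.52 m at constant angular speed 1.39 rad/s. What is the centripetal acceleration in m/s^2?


a_c = omega^2 * r = 1.39^2 * 0.52 = 1.0047

1.0047 m/s^2


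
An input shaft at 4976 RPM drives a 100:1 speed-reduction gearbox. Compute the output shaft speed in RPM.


omega_out = omega_in / N = 4976 / 100 = 49.7600

49.7600 RPM


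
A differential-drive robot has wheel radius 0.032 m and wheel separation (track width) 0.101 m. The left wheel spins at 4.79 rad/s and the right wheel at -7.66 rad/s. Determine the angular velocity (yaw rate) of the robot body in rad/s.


omega = r*(wR - wL)/L = 0.032*(-7.66 - (4.79))/0.101 = -3.9446

-3.9446 rad/s


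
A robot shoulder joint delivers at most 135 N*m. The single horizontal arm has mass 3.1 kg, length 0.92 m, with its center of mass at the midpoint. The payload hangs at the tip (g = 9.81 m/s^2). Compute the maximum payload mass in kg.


tau_arm = m_arm*g*(L/2) = 3.1*9.81*0.92/2 = 13.9891 N*m
tau_payload = tau_max - tau_arm = 135 - 13.9891 = 121.0109
m_payload = tau_payload / (g*L) = 121.0109 / (9.81*0.92) = 13.4081

13.4081 kg


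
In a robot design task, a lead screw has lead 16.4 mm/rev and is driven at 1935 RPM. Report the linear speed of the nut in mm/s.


v = lead * (RPM/60) = 16.4*1935/60 = 528.9000

528.9000 mm/s


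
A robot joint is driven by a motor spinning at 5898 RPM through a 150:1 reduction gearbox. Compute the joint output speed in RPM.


omega_joint = omega_motor / N = 5898 / 150 = 39.3200

39.3200 RPM


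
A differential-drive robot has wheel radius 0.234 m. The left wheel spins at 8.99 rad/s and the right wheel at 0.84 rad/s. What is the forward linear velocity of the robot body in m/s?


v = r*(wR + wL)/2 = 0.234*(0.84 + 8.99)/2 = 1.1501

1.1501 m/s


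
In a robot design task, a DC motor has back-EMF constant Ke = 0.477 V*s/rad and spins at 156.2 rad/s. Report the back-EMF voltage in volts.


V_emf = Ke * omega = 0.477*156.2 = 74.5074

74.5074 V


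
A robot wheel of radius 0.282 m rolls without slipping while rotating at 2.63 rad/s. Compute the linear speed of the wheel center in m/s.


v = omega * r = 2.63 * 0.282 = 0.7417

0.7417 m/s


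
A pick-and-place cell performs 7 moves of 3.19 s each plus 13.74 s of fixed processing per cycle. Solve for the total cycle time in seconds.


T = 7*3.19 + 13.74 = 36.0700

36.0700 s


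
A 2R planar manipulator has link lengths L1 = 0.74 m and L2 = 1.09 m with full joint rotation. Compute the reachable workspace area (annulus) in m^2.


r_max = L1 + L2 = 1.8300, r_min = |L1 - L2| = 0.3500
A = pi*(r_max^2 - r_min^2) = pi*(3.3489 - 0.1225) = 10.1360

10.1360 m^2


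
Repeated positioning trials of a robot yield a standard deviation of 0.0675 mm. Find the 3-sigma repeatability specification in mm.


repeatability = 3*sigma = 3*0.0675 = 0.2025

0.2025 mm


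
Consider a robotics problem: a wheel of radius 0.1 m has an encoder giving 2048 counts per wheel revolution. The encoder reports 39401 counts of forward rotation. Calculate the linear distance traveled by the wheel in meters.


revs = 39401/2048 = 19.238770
d = revs * 2*pi*r = 19.238770 * 2*pi*0.1 = 12.0881

12.0881 m


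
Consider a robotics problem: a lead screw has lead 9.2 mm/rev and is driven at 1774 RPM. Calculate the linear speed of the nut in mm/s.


v = lead * (RPM/60) = 9.2*1774/60 = 272.0133

272.0133 mm/s


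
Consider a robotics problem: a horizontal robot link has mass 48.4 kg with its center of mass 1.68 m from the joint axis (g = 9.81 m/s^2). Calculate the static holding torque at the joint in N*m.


tau = m*g*L = 48.4 * 9.81 * 1.68 = 797.6707

797.6707 N*m


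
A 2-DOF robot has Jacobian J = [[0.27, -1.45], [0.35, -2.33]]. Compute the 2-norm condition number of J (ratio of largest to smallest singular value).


JJ^T eigenvalues: trace(JJ^T) = 7.7268, det(JJ^T) = det(J)^2 = 0.01478656
s_max^2 = (7.7268 + sqrt(59.64429200))/2 = 7.72488585
s_min^2 = (7.7268 - sqrt(59.64429200))/2 = 0.00191415
kappa = s_max/s_min = sqrt(7.72488585/0.00191415) = 63.5270

63.5270


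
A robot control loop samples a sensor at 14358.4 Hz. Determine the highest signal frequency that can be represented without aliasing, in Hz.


f_max = f_s/2 = 14358.4/2 = 7179.2000

7179.2000 Hz


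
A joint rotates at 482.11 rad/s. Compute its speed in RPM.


RPM = 482.11 * 60/(2*pi) = 4603.8114

4603.8114 RPM


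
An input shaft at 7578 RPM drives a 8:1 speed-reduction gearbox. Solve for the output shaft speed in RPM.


omega_out = omega_in / N = 7578 / 8 = 947.2500

947.2500 RPM


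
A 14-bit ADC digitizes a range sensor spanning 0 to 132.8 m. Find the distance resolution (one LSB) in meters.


res = range / 2^n = 132.8/2^14 = 132.8/16384 = 0.0081

0.0081 m


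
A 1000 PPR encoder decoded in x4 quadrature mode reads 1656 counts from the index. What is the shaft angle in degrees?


angle = counts * 360 / (PPR*4) = 1656 * 360 / 4000 = 149.0400

149.0400 degrees


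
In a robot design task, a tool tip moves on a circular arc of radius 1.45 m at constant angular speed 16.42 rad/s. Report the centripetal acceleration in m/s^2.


a_c = omega^2 * r = 16.42^2 * 1.45 = 390.9438

390.9438 m/s^2


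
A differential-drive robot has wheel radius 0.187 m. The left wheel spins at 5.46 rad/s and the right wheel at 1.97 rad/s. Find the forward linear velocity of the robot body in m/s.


v = r*(wR + wL)/2 = 0.187*(1.97 + 5.46)/2 = 0.6947

0.6947 m/s


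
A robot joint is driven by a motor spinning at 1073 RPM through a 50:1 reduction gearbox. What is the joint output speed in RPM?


omega_joint = omega_motor / N = 1073 / 50 = 21.4600

21.4600 RPM


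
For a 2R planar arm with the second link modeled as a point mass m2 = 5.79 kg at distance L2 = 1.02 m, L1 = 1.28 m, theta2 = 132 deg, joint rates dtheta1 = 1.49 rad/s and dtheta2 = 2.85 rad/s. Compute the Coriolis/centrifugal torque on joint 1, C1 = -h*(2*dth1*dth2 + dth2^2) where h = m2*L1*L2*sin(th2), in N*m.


h = m2*L1*L2*sin(th2) = 5.79*1.28*1.02*sin(132 deg) = 5.617747
C1 = -h*(2*1.49*2.85 + 2.85^2) = -5.617747*16.6155 = -93.3417

-93.3417 N*m


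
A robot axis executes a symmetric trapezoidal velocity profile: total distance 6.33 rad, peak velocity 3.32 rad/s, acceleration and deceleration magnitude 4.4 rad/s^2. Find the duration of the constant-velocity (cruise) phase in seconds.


t_acc = v/a = 0.754545 s, d_acc = v^2/(2a) = 1.252545 rad each
d_cruise = 6.33 - 2*1.252545 = 3.824910 rad
t_cruise = d_cruise/v = 3.824910/3.32 = 1.1521

1.1521 s


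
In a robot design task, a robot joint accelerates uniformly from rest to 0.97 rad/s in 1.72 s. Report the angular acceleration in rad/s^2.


alpha = delta_omega / t = 0.97 / 1.72 = 0.5640

0.5640 rad/s^2


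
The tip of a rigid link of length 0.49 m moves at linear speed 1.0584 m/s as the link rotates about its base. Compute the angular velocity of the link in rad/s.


omega = v / L = 1.0584 / 0.49 = 2.1600

2.1600 rad/s


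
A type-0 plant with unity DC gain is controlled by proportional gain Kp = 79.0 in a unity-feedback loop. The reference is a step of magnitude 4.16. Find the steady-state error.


e_ss = R/(1 + Kp) = 4.16/(1 + 79.0) = 4.16/80.0000 = 0.0520

0.0520


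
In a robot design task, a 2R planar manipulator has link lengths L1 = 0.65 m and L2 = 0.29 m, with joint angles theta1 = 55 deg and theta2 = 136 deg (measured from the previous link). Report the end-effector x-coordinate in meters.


x = L1*cos(th1) + L2*cos(th1+th2) = 0.65*cos(55 deg) + 0.29*cos(191 deg) = 0.0882

0.0882 m


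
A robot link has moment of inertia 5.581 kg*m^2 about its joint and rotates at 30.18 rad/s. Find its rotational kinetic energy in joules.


KE = (1/2)*I*omega^2 = 0.5*5.581*30.18^2 = 2541.6778

2541.6778 J


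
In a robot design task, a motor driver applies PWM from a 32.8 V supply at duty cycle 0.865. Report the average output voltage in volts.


V_avg = V_supply * D = 32.8*0.865 = 28.3720

28.3720 V


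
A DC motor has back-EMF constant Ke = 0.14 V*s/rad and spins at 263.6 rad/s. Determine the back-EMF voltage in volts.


V_emf = Ke * omega = 0.14*263.6 = 36.9040

36.9040 V


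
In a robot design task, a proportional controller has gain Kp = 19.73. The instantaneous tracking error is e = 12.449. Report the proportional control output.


u_P = Kp * e = 19.73 * 12.449 = 245.6188

245.6188


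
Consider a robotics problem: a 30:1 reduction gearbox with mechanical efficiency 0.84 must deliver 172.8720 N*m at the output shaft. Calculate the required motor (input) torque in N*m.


tau_in = tau_out / (N * eta) = 172.8720 / (30 * 0.84) = 6.8600

6.8600 N*m


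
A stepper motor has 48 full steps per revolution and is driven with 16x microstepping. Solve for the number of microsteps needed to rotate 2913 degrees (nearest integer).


step_size = 360/(48*16) = 360/768 = 0.468750 deg
n = 2913/(360/768) = 2913*768/360 = 6214.4000 -> 6214

6214 steps


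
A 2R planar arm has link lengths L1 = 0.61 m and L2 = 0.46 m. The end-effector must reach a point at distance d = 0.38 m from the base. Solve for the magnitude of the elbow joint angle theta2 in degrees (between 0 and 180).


cos(th2) = (d^2 - L1^2 - L2^2)/(2*L1*L2) = (0.38^2 - 0.61^2 - 0.46^2)/(2*0.61*0.46) = -0.78278689
th2 = acos(-0.78278689) = 141.5165 deg

141.5165 degrees


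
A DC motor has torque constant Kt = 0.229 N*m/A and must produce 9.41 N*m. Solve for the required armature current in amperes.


I = tau / Kt = 9.41/0.229 = 41.0917

41.0917 A


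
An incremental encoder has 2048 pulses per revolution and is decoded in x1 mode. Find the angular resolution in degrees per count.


resolution = 360 / (PPR * 1) = 360 / 2048 = 0.1758

0.1758 degrees


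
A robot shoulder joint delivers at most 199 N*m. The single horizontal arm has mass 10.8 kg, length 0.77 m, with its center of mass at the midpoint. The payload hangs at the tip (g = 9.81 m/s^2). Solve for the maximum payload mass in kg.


tau_arm = m_arm*g*(L/2) = 10.8*9.81*0.77/2 = 40.7900 N*m
tau_payload = tau_max - tau_arm = 199 - 40.7900 = 158.2100
m_payload = tau_payload / (g*L) = 158.2100 / (9.81*0.77) = 20.9447

20.9447 kg


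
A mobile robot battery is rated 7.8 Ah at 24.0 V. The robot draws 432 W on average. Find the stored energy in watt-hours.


E = capacity * V = 7.8*24.0 = 187.2000

187.2000 Wh


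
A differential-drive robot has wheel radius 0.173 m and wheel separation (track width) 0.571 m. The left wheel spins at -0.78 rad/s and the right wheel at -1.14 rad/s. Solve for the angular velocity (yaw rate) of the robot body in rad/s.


omega = r*(wR - wL)/L = 0.173*(-1.14 - (-0.78))/0.571 = -0.1091

-0.1091 rad/s


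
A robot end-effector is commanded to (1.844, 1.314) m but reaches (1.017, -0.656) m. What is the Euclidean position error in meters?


dx = 1.017 - (1.844) = -0.8270, dy = -0.656 - (1.314) = -1.9700
err = sqrt(0.683929 + 3.880900) = 2.1365

2.1365 m


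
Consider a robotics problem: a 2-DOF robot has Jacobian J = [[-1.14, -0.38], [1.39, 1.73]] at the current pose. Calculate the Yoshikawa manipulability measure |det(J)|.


det(J) = -1.14*1.73 - (-0.38)*(1.39) = -1.4440
|det(J)| = 1.4440

1.4440


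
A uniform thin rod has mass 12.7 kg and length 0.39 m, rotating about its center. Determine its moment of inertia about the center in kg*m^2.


I = (1/12)*m*L^2 = (1/12)*12.7*0.39^2 = 0.1610

0.1610 kg*m^2


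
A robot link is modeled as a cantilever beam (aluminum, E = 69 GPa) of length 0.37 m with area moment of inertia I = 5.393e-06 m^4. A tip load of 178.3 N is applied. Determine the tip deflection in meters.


delta = F*L^3/(3*E*I) = 178.3*0.37^3/(3*6.900e+10*5.393e-06)
      = 9.0314299/1116351 = 8.0901e-06

8.0901e-06 m


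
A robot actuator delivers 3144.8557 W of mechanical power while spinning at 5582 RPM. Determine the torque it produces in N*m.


omega = 5582 * 2*pi/60 = 584.545673 rad/s
tau = P / omega = 3144.8557 / 584.545673 = 5.3800

5.3800 N*m


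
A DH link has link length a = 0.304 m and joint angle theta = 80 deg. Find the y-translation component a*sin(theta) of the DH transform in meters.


a*sin(theta) = 0.304*sin(80 deg) = 0.2994

0.2994 m


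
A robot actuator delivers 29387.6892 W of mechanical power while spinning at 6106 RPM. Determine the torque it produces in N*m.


omega = 6106 * 2*pi/60 = 639.418825 rad/s
tau = P / omega = 29387.6892 / 639.418825 = 45.9600

45.9600 N*m


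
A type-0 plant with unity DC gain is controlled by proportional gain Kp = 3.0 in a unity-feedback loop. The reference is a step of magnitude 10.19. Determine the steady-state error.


e_ss = R/(1 + Kp) = 10.19/(1 + 3.0) = 10.19/4.0000 = 2.5475

2.5475


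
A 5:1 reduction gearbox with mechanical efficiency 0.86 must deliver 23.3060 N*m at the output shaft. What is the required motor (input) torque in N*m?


tau_in = tau_out / (N * eta) = 23.3060 / (5 * 0.86) = 5.4200

5.4200 N*m


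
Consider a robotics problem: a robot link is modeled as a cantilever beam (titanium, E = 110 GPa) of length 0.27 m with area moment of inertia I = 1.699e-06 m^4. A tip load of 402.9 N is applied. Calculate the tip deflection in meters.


delta = F*L^3/(3*E*I) = 402.9*0.27^3/(3*1.100e+11*1.699e-06)
      = 7.9302807/560670 = 1.4144e-05

1.4144e-05 m


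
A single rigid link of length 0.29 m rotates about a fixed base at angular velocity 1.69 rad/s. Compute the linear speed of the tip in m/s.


v = L*omega = 0.29 * 1.69 = 0.4901

0.4901 m/s


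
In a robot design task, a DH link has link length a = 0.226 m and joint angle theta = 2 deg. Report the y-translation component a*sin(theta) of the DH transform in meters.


a*sin(theta) = 0.226*sin(2 deg) = 0.0079

0.0079 m


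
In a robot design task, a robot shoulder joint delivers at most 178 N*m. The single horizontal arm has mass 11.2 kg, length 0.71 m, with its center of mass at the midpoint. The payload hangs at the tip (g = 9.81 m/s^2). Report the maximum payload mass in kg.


tau_arm = m_arm*g*(L/2) = 11.2*9.81*0.71/2 = 39.0046 N*m
tau_payload = tau_max - tau_arm = 178 - 39.0046 = 138.9954
m_payload = tau_payload / (g*L) = 138.9954 / (9.81*0.71) = 19.9560

19.9560 kg


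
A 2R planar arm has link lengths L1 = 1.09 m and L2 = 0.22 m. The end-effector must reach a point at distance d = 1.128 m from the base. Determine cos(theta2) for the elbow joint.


cos(th2) = (d^2 - L1^2 - L2^2)/(2*L1*L2) = (1.128^2 - 1.09^2 - 0.22^2)/(2*1.09*0.22) = 0.0748

0.0748


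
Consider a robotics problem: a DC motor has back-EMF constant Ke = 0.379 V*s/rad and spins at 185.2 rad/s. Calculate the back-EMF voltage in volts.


V_emf = Ke * omega = 0.379*185.2 = 70.1908

70.1908 V


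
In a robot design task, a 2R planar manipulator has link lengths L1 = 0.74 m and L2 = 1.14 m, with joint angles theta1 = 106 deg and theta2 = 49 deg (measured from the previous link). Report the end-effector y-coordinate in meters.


y = L1*sin(th1) + L2*sin(th1+th2) = 0.74*sin(106 deg) + 1.14*sin(155 deg) = 1.1931

1.1931 m


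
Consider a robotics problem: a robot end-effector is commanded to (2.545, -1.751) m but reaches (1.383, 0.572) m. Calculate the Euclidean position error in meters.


dx = 1.383 - (2.545) = -1.1620, dy = 0.572 - (-1.751) = 2.3230
err = sqrt(1.350244 + 5.396329) = 2.5974

2.5974 m


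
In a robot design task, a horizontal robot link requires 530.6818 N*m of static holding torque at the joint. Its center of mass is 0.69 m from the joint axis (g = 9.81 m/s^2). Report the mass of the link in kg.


m = tau / (g*L) = 530.6818 / (9.81 * 0.69) = 78.4000

78.4000 kg


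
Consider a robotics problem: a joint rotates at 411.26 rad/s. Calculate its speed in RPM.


RPM = 411.26 * 60/(2*pi) = 3927.2437

3927.2437 RPM


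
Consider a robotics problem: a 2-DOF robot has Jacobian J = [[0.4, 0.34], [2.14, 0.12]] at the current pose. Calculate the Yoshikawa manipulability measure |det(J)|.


det(J) = 0.4*0.12 - (0.34)*(2.14) = -0.6796
|det(J)| = 0.6796

0.6796


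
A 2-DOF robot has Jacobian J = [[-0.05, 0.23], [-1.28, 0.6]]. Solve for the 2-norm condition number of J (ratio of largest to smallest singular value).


JJ^T eigenvalues: trace(JJ^T) = 2.0538, det(JJ^T) = det(J)^2 = 0.06990736
s_max^2 = (2.0538 + sqrt(3.93846500))/2 = 2.01917831
s_min^2 = (2.0538 - sqrt(3.93846500))/2 = 0.03462169
kappa = s_max/s_min = sqrt(2.01917831/0.03462169) = 7.6368

7.6368


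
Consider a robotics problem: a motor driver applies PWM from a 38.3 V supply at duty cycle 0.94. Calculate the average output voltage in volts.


V_avg = V_supply * D = 38.3*0.94 = 36.0020

36.0020 V


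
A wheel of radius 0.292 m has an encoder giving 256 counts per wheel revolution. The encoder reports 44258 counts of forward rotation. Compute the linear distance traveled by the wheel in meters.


revs = 44258/256 = 172.882812
d = revs * 2*pi*r = 172.882812 * 2*pi*0.292 = 317.1864

317.1864 m


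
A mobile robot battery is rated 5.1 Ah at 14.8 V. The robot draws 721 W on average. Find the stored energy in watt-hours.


E = capacity * V = 5.1*14.8 = 75.4800

75.4800 Wh


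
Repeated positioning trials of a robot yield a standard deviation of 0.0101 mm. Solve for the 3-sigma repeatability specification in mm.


repeatability = 3*sigma = 3*0.0101 = 0.0303

0.0303 mm


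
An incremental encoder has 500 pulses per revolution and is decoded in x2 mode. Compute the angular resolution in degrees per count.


resolution = 360 / (PPR * 2) = 360 / 1000 = 0.3600

0.3600 degrees


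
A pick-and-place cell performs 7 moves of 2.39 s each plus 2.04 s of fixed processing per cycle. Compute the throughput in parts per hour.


T_cycle = 7*2.39 + 2.04 = 18.7700 s
rate = 3600/T = 191.7954

191.7954 parts/hour


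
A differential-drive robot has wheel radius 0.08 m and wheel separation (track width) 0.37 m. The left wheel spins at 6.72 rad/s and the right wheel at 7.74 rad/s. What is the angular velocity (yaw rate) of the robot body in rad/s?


omega = r*(wR - wL)/L = 0.08*(7.74 - (6.72))/0.37 = 0.2205

0.2205 rad/s


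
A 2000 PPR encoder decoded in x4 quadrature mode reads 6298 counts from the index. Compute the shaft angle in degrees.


angle = counts * 360 / (PPR*4) = 6298 * 360 / 8000 = 283.4100

283.4100 degrees


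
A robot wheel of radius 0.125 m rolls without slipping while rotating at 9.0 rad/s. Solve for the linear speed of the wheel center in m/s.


v = omega * r = 9.0 * 0.125 = 1.1250

1.1250 m/s


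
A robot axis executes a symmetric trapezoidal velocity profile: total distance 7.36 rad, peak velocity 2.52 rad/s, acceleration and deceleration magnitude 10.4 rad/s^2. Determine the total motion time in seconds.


t_acc = v/a = 2.52/10.4 = 0.242308 s
d_acc = v^2/(2a) = 0.305308 rad (each ramp)
d_cruise = 7.36 - 2*0.305308 = 6.749384 rad
t_cruise = 6.749384/2.52 = 2.678327 s
t_total = 2*0.242308 + 2.678327 = 3.1629

3.1629 s


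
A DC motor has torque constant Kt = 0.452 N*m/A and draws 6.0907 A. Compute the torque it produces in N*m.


tau = Kt * I = 0.452*6.0907 = 2.7530

2.7530 N*m


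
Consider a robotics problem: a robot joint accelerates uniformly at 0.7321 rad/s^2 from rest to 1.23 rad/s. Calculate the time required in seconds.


t = delta_omega / alpha = 1.23 / 0.7321 = 1.6801

1.6801 s


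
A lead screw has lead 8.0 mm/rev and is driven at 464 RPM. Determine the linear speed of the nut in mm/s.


v = lead * (RPM/60) = 8.0*464/60 = 61.8667

61.8667 mm/s


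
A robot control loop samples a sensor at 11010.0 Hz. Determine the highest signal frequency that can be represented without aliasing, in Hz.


f_max = f_s/2 = 11010.0/2 = 5505.0000

5505.0000 Hz


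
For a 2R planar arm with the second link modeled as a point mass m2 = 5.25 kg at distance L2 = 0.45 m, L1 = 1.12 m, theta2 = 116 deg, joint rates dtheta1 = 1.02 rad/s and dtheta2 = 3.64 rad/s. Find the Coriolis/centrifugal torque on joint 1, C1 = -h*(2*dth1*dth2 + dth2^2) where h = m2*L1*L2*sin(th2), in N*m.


h = m2*L1*L2*sin(th2) = 5.25*1.12*0.45*sin(116 deg) = 2.378209
C1 = -h*(2*1.02*3.64 + 3.64^2) = -2.378209*20.6752 = -49.1699

-49.1699 N*m


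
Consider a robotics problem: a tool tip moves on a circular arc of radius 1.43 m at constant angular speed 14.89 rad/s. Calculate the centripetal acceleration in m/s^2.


a_c = omega^2 * r = 14.89^2 * 1.43 = 317.0483

317.0483 m/s^2


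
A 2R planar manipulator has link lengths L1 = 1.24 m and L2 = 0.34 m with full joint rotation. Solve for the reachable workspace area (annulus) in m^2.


r_max = L1 + L2 = 1.5800, r_min = |L1 - L2| = 0.9000
A = pi*(r_max^2 - r_min^2) = pi*(2.4964 - 0.8100) = 5.2980

5.2980 m^2


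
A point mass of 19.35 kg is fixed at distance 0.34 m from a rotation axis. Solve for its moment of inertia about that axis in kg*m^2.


I = m*r^2 = 19.35*0.34^2 = 2.2369

2.2369 kg*m^2


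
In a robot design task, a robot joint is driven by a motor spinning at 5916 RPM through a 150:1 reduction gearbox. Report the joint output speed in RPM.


omega_joint = omega_motor / N = 5916 / 150 = 39.4400

39.4400 RPM


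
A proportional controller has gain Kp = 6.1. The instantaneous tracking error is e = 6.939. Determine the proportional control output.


u_P = Kp * e = 6.1 * 6.939 = 42.3279

42.3279


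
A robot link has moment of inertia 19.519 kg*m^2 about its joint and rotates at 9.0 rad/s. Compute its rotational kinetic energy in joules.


KE = (1/2)*I*omega^2 = 0.5*19.519*9.0^2 = 790.5195

790.5195 J


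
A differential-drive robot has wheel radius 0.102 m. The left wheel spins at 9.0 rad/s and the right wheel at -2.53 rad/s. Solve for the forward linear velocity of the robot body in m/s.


v = r*(wR + wL)/2 = 0.102*(-2.53 + 9.0)/2 = 0.3300

0.3300 m/s


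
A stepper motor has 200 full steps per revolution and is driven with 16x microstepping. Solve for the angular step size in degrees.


step = 360/(200*16) = 360/3200 = 0.1125

0.1125 degrees


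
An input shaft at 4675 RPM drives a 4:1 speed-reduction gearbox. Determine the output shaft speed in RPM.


omega_out = omega_in / N = 4675 / 4 = 1168.7500

1168.7500 RPM


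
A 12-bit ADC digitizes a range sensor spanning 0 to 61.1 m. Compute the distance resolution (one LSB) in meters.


res = range / 2^n = 61.1/2^12 = 61.1/4096 = 0.0149

0.0149 m


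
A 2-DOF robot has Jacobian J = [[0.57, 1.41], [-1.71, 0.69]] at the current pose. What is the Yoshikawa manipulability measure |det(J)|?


det(J) = 0.57*0.69 - (1.41)*(-1.71) = 2.8044
|det(J)| = 2.8044

2.8044


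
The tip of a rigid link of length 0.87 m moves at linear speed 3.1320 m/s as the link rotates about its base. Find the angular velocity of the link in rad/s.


omega = v / L = 3.1320 / 0.87 = 3.6000

3.6000 rad/s


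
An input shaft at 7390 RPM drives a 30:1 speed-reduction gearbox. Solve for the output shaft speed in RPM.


omega_out = omega_in / N = 7390 / 30 = 246.3333

246.3333 RPM


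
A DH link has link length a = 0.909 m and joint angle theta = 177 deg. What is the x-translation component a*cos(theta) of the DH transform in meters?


a*cos(theta) = 0.909*cos(177 deg) = -0.9078

-0.9078 m


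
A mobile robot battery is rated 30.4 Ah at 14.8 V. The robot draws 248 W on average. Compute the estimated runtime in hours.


E = 30.4*14.8 = 449.9200 Wh
t = E/P = 449.9200/248 = 1.8142

1.8142 hours


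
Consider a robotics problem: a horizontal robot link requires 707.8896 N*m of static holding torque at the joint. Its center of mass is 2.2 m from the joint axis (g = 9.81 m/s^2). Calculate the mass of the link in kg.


m = tau / (g*L) = 707.8896 / (9.81 * 2.2) = 32.8000

32.8000 kg


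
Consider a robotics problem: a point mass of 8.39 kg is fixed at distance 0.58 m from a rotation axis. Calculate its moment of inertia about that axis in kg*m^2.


I = m*r^2 = 8.39*0.58^2 = 2.8224

2.8224 kg*m^2


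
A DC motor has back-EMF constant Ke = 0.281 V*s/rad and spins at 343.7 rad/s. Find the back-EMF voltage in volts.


V_emf = Ke * omega = 0.281*343.7 = 96.5797

96.5797 V


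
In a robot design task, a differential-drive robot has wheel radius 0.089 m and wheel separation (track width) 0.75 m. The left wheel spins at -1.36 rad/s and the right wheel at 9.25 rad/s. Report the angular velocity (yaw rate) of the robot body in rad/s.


omega = r*(wR - wL)/L = 0.089*(9.25 - (-1.36))/0.75 = 1.2591

1.2591 rad/s


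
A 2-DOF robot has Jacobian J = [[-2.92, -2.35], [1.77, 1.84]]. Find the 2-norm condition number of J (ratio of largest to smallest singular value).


JJ^T eigenvalues: trace(JJ^T) = 20.5674, det(JJ^T) = det(J)^2 = 1.47209689
s_max^2 = (20.5674 + sqrt(417.12955520))/2 = 20.49557489
s_min^2 = (20.5674 - sqrt(417.12955520))/2 = 0.07182511
kappa = s_max/s_min = sqrt(20.49557489/0.07182511) = 16.8924

16.8924


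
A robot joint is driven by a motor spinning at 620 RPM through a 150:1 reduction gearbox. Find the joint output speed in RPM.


omega_joint = omega_motor / N = 620 / 150 = 4.1333

4.1333 RPM


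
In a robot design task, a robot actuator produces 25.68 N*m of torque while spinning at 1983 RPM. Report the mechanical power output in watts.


omega = 1983 * 2*pi/60 = 207.659274 rad/s
P = tau * omega = 25.68 * 207.659274 = 5332.6902

5332.6902 W


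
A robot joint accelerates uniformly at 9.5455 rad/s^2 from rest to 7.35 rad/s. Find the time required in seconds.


t = delta_omega / alpha = 7.35 / 9.5455 = 0.7700

0.7700 s


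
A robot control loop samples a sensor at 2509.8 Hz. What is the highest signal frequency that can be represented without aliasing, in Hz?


f_max = f_s/2 = 2509.8/2 = 1254.9000

1254.9000 Hz


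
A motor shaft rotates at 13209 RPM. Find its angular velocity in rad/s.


omega = 13209 * 2*pi/60 = 1383.2432

1383.2432 rad/s


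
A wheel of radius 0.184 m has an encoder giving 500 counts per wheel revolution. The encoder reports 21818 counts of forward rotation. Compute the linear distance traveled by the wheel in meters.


revs = 21818/500 = 43.636000
d = revs * 2*pi*r = 43.636000 * 2*pi*0.184 = 50.4478

50.4478 m


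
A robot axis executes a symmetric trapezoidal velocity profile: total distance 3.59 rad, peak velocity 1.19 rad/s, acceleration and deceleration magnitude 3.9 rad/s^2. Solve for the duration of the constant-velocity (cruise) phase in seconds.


t_acc = v/a = 0.305128 s, d_acc = v^2/(2a) = 0.181551 rad each
d_cruise = 3.59 - 2*0.181551 = 3.226898 rad
t_cruise = d_cruise/v = 3.226898/1.19 = 2.7117

2.7117 s


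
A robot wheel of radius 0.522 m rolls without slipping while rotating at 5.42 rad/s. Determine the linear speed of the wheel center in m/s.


v = omega * r = 5.42 * 0.522 = 2.8292

2.8292 m/s


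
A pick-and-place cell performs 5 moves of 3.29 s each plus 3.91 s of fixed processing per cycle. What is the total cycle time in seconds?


T = 5*3.29 + 3.91 = 20.3600

20.3600 s


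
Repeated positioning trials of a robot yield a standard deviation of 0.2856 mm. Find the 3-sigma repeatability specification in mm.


repeatability = 3*sigma = 3*0.2856 = 0.8568

0.8568 mm


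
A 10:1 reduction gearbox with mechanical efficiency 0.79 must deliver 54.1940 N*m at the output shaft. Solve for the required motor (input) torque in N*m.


tau_in = tau_out / (N * eta) = 54.1940 / (10 * 0.79) = 6.8600

6.8600 N*m


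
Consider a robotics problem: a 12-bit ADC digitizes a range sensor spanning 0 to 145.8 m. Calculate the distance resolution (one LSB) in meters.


res = range / 2^n = 145.8/2^12 = 145.8/4096 = 0.0356

0.0356 m


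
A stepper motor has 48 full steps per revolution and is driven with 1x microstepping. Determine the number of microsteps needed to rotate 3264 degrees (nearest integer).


step_size = 360/(48*1) = 360/48 = 7.500000 deg
n = 3264/(360/48) = 3264*48/360 = 435.2000 -> 435

435 steps


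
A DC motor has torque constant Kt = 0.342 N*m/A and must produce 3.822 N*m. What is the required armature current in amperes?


I = tau / Kt = 3.822/0.342 = 11.1754

11.1754 A


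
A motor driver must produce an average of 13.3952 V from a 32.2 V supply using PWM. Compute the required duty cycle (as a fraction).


D = V_avg/V_supply = 13.3952/32.2 = 0.4160

0.4160


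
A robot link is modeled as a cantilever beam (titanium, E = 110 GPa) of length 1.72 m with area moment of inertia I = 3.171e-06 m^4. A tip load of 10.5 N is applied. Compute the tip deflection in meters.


delta = F*L^3/(3*E*I) = 10.5*1.72^3/(3*1.100e+11*3.171e-06)
      = 53.428704/1046430 = 5.1058e-05

5.1058e-05 m


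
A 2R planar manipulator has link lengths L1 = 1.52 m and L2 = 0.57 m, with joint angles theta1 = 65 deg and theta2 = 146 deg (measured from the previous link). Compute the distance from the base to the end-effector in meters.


x = L1*cos(th1) + L2*cos(th1+th2) = 0.153794
y = L1*sin(th1) + L2*sin(th1+th2) = 1.084016
d = sqrt(x^2 + y^2) = sqrt(0.023653 + 1.175091) = 1.0949

1.0949 m


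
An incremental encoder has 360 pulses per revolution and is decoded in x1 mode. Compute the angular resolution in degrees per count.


resolution = 360 / (PPR * 1) = 360 / 360 = 1.0000

1.0000 degrees
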